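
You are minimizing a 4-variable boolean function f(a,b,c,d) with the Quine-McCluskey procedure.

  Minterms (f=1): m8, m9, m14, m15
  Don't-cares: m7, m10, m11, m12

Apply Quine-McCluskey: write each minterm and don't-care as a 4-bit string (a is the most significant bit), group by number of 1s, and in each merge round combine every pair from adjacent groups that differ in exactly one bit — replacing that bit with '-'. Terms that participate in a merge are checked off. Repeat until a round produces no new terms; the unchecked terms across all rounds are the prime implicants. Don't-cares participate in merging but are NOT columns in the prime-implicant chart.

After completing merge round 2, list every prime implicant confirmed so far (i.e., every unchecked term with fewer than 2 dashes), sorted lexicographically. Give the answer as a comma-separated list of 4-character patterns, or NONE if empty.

-111

[col 0] 0111*, 1000*, 1001*, 1010*, 1011*, 1100*, 1110*, 1111*
[col 1] -111, 1-00*, 1-10*, 1-11*, 10-0*, 10-1*, 100-*, 101-*, 11-0*, 111-*
[col 2] 1--0, 1-1-, 10--
Prime implicants: -111, 1--0, 1-1-, 10--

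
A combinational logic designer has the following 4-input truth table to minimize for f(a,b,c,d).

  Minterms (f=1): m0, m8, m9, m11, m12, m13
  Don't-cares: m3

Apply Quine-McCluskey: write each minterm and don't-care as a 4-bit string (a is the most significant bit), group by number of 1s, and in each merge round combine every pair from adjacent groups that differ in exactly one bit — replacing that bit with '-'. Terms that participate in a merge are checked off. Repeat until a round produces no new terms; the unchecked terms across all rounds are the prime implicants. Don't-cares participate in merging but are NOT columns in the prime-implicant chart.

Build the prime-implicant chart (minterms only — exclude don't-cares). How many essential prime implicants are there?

[col 0] 0000*, 0011*, 1000*, 1001*, 1011*, 1100*, 1101*
[col 1] -000, -011, 1-00*, 1-01*, 10-1, 100-*, 110-*
[col 2] 1-0-
Prime implicants: -000, -011, 1-0-, 10-1
PI chart (minterm → PIs covering it):
  0 | -000  (sole → essential)
  8 | -000,1-0-
  9 | 1-0-,10-1
  11 | -011,10-1
  12 | 1-0-  (sole → essential)
  13 | 1-0-  (sole → essential)
Essential prime implicants: -000, 1-0-

2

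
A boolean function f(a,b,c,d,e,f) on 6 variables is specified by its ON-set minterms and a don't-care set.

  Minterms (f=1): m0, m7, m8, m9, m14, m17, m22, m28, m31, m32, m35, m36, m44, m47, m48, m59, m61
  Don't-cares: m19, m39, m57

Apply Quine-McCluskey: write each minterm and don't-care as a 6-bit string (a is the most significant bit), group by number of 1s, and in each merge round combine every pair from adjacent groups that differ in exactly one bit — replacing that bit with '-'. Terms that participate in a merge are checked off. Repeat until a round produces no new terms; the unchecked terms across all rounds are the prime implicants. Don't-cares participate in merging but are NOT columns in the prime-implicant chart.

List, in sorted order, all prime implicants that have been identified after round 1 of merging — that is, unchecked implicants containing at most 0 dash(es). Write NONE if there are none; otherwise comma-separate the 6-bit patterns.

001110, 010110, 011100, 011111

Round 0: 000000✓ 000111✓ 001000✓ 001001✓ 001110 010001✓ 010011✓ 010110 011100 011111 100000✓ 100011✓ 100100✓ 100111✓ 101100✓ 101111✓ 110000✓ 111001✓ 111011✓ 111101✓
Round 1: -00000 -00111 00-000 00100- 0100-1 1-0000 10-100 10-111 100-00 100-11 111-01 1110-1
PIs = {-00000, -00111, 00-000, 00100-, 001110, 0100-1, 010110, 011100, 011111, 1-0000, 10-100, 10-111, 100-00, 100-11, 111-01, 1110-1}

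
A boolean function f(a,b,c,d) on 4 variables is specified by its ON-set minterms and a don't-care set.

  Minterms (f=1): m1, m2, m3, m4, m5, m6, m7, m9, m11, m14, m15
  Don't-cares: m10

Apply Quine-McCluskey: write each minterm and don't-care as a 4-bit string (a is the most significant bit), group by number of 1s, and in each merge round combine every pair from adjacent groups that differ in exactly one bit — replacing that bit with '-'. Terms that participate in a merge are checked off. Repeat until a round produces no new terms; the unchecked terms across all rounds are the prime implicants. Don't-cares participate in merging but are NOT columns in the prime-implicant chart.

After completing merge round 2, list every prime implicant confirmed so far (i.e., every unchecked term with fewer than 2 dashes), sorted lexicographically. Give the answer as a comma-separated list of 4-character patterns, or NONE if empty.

NONE

Round 0: 0001✓ 0010✓ 0011✓ 0100✓ 0101✓ 0110✓ 0111✓ 1001✓ 1010✓ 1011✓ 1110✓ 1111✓
Round 1: -001✓ -010✓ -011✓ -110✓ -111✓ 0-01✓ 0-10✓ 0-11✓ 00-1✓ 001-✓ 01-0✓ 01-1✓ 010-✓ 011-✓ 1-10✓ 1-11✓ 10-1✓ 101-✓ 111-✓
Round 2: --10✓ --11✓ -0-1 -01-✓ -11-✓ 0--1 0-1-✓ 01-- 1-1-✓
Round 3: --1-
PIs = {--1-, -0-1, 0--1, 01--}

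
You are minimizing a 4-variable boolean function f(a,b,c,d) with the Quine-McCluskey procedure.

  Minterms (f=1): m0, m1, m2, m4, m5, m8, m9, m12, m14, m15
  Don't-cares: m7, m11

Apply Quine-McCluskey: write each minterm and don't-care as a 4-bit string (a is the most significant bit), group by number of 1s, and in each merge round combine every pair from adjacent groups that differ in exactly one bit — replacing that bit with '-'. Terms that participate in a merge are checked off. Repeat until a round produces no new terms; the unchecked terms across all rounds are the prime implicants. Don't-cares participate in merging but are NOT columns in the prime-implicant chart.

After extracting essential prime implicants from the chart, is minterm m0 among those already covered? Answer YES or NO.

YES

Round 0: 0000✓ 0001✓ 0010✓ 0100✓ 0101✓ 0111✓ 1000✓ 1001✓ 1011✓ 1100✓ 1110✓ 1111✓
Round 1: -000✓ -001✓ -100✓ -111 0-00✓ 0-01✓ 00-0 000-✓ 01-1 010-✓ 1-00✓ 1-11 10-1 100-✓ 11-0 111-
Round 2: --00 -00- 0-0-
PIs = {--00, -00-, -111, 0-0-, 00-0, 01-1, 1-11, 10-1, 11-0, 111-}
Coverage chart:
  m0: --00,-00-,0-0-,00-0
  m1: -00-,0-0-
  m2: 00-0 ←essential
  m4: --00,0-0-
  m5: 0-0-,01-1
  m8: --00,-00-
  m9: -00-,10-1
  m12: --00,11-0
  m14: 11-0,111-
  m15: -111,1-11,111-
Essential: 00-0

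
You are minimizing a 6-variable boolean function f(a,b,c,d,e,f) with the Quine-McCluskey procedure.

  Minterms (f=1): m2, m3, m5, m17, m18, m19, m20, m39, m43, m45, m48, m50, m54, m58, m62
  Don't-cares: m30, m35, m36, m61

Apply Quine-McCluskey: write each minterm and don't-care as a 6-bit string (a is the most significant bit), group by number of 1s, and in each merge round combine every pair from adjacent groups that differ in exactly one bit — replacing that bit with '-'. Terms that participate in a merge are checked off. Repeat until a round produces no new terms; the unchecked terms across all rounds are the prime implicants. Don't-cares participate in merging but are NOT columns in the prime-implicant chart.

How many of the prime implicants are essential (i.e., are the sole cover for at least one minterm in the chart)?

size-2^0 implicants → 000010(✓)  000011(✓)  000101  010001(✓)  010010(✓)  010011(✓)  010100  011110(✓)  100011(✓)  100100  100111(✓)  101011(✓)  101101(✓)  110000(✓)  110010(✓)  110110(✓)  111010(✓)  111101(✓)  111110(✓)
size-2^1 implicants → -00011  -10010  -11110  0-0010(✓)  0-0011(✓)  00001-(✓)  0100-1  01001-(✓)  1-1101  10-011  100-11  11-010(✓)  11-110(✓)  110-10(✓)  1100-0  111-10(✓)
size-2^2 implicants → 0-001-  11--10
Unchecked terms (primes): -00011, -10010, -11110, 0-001-, 000101, 0100-1, 010100, 1-1101, 10-011, 100-11, 100100, 11--10, 1100-0
Minterm coverage:
  m2 ⊆ 0-001- [E]
  m3 ⊆ -00011,0-001-
  m5 ⊆ 000101 [E]
  m17 ⊆ 0100-1 [E]
  m18 ⊆ -10010,0-001-
  m19 ⊆ 0-001-,0100-1
  m20 ⊆ 010100 [E]
  m39 ⊆ 100-11 [E]
  m43 ⊆ 10-011 [E]
  m45 ⊆ 1-1101 [E]
  m48 ⊆ 1100-0 [E]
  m50 ⊆ -10010,11--10,1100-0
  m54 ⊆ 11--10 [E]
  m58 ⊆ 11--10 [E]
  m62 ⊆ -11110,11--10
E = {0-001-, 000101, 0100-1, 010100, 1-1101, 10-011, 100-11, 11--10, 1100-0}

9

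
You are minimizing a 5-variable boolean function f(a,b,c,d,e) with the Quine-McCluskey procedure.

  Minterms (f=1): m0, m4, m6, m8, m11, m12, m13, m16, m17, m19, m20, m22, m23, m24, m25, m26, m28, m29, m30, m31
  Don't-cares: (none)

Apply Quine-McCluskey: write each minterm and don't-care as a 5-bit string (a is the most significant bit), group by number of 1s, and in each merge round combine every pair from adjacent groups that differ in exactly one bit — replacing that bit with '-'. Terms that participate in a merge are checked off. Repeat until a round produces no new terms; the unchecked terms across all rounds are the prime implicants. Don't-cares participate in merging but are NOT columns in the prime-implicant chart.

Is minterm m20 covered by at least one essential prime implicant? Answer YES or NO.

YES

[col 0] 00000*, 00100*, 00110*, 01000*, 01011, 01100*, 01101*, 10000*, 10001*, 10011*, 10100*, 10110*, 10111*, 11000*, 11001*, 11010*, 11100*, 11101*, 11110*, 11111*
[col 1] -0000*, -0100*, -0110*, -1000*, -1100*, -1101*, 0-000*, 0-100*, 00-00*, 001-0*, 01-00*, 0110-*, 1-000*, 1-001*, 1-100*, 1-110*, 1-111*, 10-00*, 10-11, 100-1, 1000-*, 101-0*, 1011-*, 11-00*, 11-01*, 11-10*, 110-0*, 1100-*, 111-0*, 111-1*, 1110-*, 1111-*
[col 2] --000*, --100*, -0-00*, -01-0, -1-00*, -110-, 0--00*, 1--00*, 1-00-, 1-1-0, 1-11-, 11--0, 11-0-, 111--
[col 3] ---00
Prime implicants: ---00, -01-0, -110-, 01011, 1-00-, 1-1-0, 1-11-, 10-11, 100-1, 11--0, 11-0-, 111--
PI chart (minterm → PIs covering it):
  0 | ---00  (sole → essential)
  4 | ---00,-01-0
  6 | -01-0  (sole → essential)
  8 | ---00  (sole → essential)
  11 | 01011  (sole → essential)
  12 | ---00,-110-
  13 | -110-  (sole → essential)
  16 | ---00,1-00-
  17 | 1-00-,100-1
  19 | 10-11,100-1
  20 | ---00,-01-0,1-1-0
  22 | -01-0,1-1-0,1-11-
  23 | 1-11-,10-11
  24 | ---00,1-00-,11--0,11-0-
  25 | 1-00-,11-0-
  26 | 11--0  (sole → essential)
  28 | ---00,-110-,1-1-0,11--0,11-0-,111--
  29 | -110-,11-0-,111--
  30 | 1-1-0,1-11-,11--0,111--
  31 | 1-11-,111--
Essential prime implicants: ---00, -01-0, -110-, 01011, 11--0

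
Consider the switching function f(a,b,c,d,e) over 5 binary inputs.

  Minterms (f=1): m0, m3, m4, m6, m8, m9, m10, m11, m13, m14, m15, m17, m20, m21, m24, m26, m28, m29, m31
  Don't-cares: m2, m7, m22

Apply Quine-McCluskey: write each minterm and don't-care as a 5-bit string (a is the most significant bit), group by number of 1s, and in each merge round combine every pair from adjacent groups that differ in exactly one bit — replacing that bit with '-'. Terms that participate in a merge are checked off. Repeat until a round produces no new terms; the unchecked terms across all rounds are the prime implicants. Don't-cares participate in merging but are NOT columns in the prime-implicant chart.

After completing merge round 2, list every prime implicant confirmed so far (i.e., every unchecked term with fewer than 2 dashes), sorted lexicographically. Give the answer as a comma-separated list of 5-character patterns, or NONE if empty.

10-01, 11-00

size-2^0 implicants → 00000(✓)  00010(✓)  00011(✓)  00100(✓)  00110(✓)  00111(✓)  01000(✓)  01001(✓)  01010(✓)  01011(✓)  01101(✓)  01110(✓)  01111(✓)  10001(✓)  10100(✓)  10101(✓)  10110(✓)  11000(✓)  11010(✓)  11100(✓)  11101(✓)  11111(✓)
size-2^1 implicants → -0100(✓)  -0110(✓)  -1000(✓)  -1010(✓)  -1101(✓)  -1111(✓)  0-000(✓)  0-010(✓)  0-011(✓)  0-110(✓)  0-111(✓)  00-00(✓)  00-10(✓)  00-11(✓)  000-0(✓)  0001-(✓)  001-0(✓)  0011-(✓)  01-01(✓)  01-10(✓)  01-11(✓)  010-0(✓)  010-1(✓)  0100-(✓)  0101-(✓)  011-1(✓)  0111-(✓)  1-100(✓)  1-101(✓)  10-01  101-0(✓)  1010-(✓)  11-00  110-0(✓)  111-1(✓)  1110-(✓)
size-2^2 implicants → -01-0  -10-0  -11-1  0--10(✓)  0--11(✓)  0-0-0  0-01-(✓)  0-11-(✓)  00--0  00-1-(✓)  01--1  01-1-(✓)  010--  1-10-
size-2^3 implicants → 0--1-
Unchecked terms (primes): -01-0, -10-0, -11-1, 0--1-, 0-0-0, 00--0, 01--1, 010--, 1-10-, 10-01, 11-00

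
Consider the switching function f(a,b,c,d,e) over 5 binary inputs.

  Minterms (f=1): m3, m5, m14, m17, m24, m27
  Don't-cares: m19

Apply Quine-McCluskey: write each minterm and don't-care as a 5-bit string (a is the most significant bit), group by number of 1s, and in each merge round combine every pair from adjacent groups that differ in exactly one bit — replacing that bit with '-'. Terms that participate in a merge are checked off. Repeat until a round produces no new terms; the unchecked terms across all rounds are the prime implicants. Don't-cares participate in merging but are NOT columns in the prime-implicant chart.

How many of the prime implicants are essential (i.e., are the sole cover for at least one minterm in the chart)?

[col 0] 00011*, 00101, 01110, 10001*, 10011*, 11000, 11011*
[col 1] -0011, 1-011, 100-1
Prime implicants: -0011, 00101, 01110, 1-011, 100-1, 11000
PI chart (minterm → PIs covering it):
  3 | -0011  (sole → essential)
  5 | 00101  (sole → essential)
  14 | 01110  (sole → essential)
  17 | 100-1  (sole → essential)
  24 | 11000  (sole → essential)
  27 | 1-011  (sole → essential)
Essential prime implicants: -0011, 00101, 01110, 1-011, 100-1, 11000

6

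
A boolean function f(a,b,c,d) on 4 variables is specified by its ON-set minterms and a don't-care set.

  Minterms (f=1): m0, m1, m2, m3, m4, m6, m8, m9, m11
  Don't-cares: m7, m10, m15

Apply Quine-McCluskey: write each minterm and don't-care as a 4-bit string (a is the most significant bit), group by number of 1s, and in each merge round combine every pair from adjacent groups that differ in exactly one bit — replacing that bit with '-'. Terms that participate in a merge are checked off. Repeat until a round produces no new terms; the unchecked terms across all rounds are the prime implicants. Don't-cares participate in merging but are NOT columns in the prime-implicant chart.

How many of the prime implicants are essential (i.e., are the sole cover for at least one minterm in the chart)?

Round 0: 0000✓ 0001✓ 0010✓ 0011✓ 0100✓ 0110✓ 0111✓ 1000✓ 1001✓ 1010✓ 1011✓ 1111✓
Round 1: -000✓ -001✓ -010✓ -011✓ -111✓ 0-00✓ 0-10✓ 0-11✓ 00-0✓ 00-1✓ 000-✓ 001-✓ 01-0✓ 011-✓ 1-11✓ 10-0✓ 10-1✓ 100-✓ 101-✓
Round 2: --11 -0-0✓ -0-1✓ -00-✓ -01-✓ 0--0 0-1- 00--✓ 10--✓
Round 3: -0--
PIs = {--11, -0--, 0--0, 0-1-}
Coverage chart:
  m0: -0--,0--0
  m1: -0-- ←essential
  m2: -0--,0--0,0-1-
  m3: --11,-0--,0-1-
  m4: 0--0 ←essential
  m6: 0--0,0-1-
  m8: -0-- ←essential
  m9: -0-- ←essential
  m11: --11,-0--
Essential: -0--, 0--0

2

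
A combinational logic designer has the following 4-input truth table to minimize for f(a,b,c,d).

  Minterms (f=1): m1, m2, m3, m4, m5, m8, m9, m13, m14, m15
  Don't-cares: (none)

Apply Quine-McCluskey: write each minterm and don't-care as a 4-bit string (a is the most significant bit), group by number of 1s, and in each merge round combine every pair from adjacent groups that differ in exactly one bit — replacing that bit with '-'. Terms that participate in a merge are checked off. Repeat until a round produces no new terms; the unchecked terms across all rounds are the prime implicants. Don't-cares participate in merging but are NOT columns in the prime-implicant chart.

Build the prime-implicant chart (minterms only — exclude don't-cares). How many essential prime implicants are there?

4

Round 0: 0001✓ 0010✓ 0011✓ 0100✓ 0101✓ 1000✓ 1001✓ 1101✓ 1110✓ 1111✓
Round 1: -001✓ -101✓ 0-01✓ 00-1 001- 010- 1-01✓ 100- 11-1 111-
Round 2: --01
PIs = {--01, 00-1, 001-, 010-, 100-, 11-1, 111-}
Coverage chart:
  m1: --01,00-1
  m2: 001- ←essential
  m3: 00-1,001-
  m4: 010- ←essential
  m5: --01,010-
  m8: 100- ←essential
  m9: --01,100-
  m13: --01,11-1
  m14: 111- ←essential
  m15: 11-1,111-
Essential: 001-, 010-, 100-, 111-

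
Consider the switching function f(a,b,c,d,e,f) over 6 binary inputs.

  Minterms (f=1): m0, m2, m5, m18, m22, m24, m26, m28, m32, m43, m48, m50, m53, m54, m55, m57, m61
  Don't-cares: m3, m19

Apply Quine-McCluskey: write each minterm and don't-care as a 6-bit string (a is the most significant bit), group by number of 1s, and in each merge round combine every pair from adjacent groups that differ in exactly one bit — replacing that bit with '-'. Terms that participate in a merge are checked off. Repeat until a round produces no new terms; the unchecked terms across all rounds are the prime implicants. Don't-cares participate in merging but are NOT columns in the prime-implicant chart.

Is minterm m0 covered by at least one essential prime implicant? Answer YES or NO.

[col 0] 000000*, 000010*, 000011*, 000101, 010010*, 010011*, 010110*, 011000*, 011010*, 011100*, 100000*, 101011, 110000*, 110010*, 110101*, 110110*, 110111*, 111001*, 111101*
[col 1] -00000, -10010*, -10110*, 0-0010*, 0-0011*, 0000-0, 00001-*, 01-010, 010-10*, 01001-*, 011-00, 0110-0, 1-0000, 11-101, 110-10*, 1100-0, 1101-1, 11011-, 111-01
[col 2] -10-10, 0-001-
Prime implicants: -00000, -10-10, 0-001-, 0000-0, 000101, 01-010, 011-00, 0110-0, 1-0000, 101011, 11-101, 1100-0, 1101-1, 11011-, 111-01
PI chart (minterm → PIs covering it):
  0 | -00000,0000-0
  2 | 0-001-,0000-0
  5 | 000101  (sole → essential)
  18 | -10-10,0-001-,01-010
  22 | -10-10  (sole → essential)
  24 | 011-00,0110-0
  26 | 01-010,0110-0
  28 | 011-00  (sole → essential)
  32 | -00000,1-0000
  43 | 101011  (sole → essential)
  48 | 1-0000,1100-0
  50 | -10-10,1100-0
  53 | 11-101,1101-1
  54 | -10-10,11011-
  55 | 1101-1,11011-
  57 | 111-01  (sole → essential)
  61 | 11-101,111-01
Essential prime implicants: -10-10, 000101, 011-00, 101011, 111-01

NO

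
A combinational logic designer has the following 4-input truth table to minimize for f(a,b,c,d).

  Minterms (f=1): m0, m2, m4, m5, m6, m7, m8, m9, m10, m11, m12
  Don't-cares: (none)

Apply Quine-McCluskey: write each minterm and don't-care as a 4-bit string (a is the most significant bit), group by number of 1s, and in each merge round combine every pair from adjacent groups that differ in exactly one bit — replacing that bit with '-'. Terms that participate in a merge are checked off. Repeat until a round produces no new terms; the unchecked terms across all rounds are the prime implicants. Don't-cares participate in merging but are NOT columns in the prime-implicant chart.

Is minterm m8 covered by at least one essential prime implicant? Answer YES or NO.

[col 0] 0000*, 0010*, 0100*, 0101*, 0110*, 0111*, 1000*, 1001*, 1010*, 1011*, 1100*
[col 1] -000*, -010*, -100*, 0-00*, 0-10*, 00-0*, 01-0*, 01-1*, 010-*, 011-*, 1-00*, 10-0*, 10-1*, 100-*, 101-*
[col 2] --00, -0-0, 0--0, 01--, 10--
Prime implicants: --00, -0-0, 0--0, 01--, 10--
PI chart (minterm → PIs covering it):
  0 | --00,-0-0,0--0
  2 | -0-0,0--0
  4 | --00,0--0,01--
  5 | 01--  (sole → essential)
  6 | 0--0,01--
  7 | 01--  (sole → essential)
  8 | --00,-0-0,10--
  9 | 10--  (sole → essential)
  10 | -0-0,10--
  11 | 10--  (sole → essential)
  12 | --00  (sole → essential)
Essential prime implicants: --00, 01--, 10--

YES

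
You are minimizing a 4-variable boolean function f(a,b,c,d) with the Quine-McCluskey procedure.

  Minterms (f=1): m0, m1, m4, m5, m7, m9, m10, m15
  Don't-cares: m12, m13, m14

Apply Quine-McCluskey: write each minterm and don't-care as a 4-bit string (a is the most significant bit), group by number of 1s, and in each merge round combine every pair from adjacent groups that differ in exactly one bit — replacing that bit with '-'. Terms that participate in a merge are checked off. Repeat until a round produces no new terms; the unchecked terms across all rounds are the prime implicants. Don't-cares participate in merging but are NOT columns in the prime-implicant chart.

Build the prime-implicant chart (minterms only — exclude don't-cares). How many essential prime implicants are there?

4

[col 0] 0000*, 0001*, 0100*, 0101*, 0111*, 1001*, 1010*, 1100*, 1101*, 1110*, 1111*
[col 1] -001*, -100*, -101*, -111*, 0-00*, 0-01*, 000-*, 01-1*, 010-*, 1-01*, 1-10, 11-0*, 11-1*, 110-*, 111-*
[col 2] --01, -1-1, -10-, 0-0-, 11--
Prime implicants: --01, -1-1, -10-, 0-0-, 1-10, 11--
PI chart (minterm → PIs covering it):
  0 | 0-0-  (sole → essential)
  1 | --01,0-0-
  4 | -10-,0-0-
  5 | --01,-1-1,-10-,0-0-
  7 | -1-1  (sole → essential)
  9 | --01  (sole → essential)
  10 | 1-10  (sole → essential)
  15 | -1-1,11--
Essential prime implicants: --01, -1-1, 0-0-, 1-10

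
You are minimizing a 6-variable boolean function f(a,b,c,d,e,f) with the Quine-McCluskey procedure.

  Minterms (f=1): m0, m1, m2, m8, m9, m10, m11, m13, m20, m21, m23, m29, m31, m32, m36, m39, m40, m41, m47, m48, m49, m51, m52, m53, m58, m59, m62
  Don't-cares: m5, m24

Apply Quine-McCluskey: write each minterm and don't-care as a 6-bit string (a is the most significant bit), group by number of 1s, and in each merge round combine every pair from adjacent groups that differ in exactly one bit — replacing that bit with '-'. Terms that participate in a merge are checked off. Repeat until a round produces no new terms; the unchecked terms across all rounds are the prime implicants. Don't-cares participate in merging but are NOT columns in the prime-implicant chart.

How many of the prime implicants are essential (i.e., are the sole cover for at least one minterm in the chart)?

Round 0: 000000✓ 000001✓ 000010✓ 000101✓ 001000✓ 001001✓ 001010✓ 001011✓ 001101✓ 010100✓ 010101✓ 010111✓ 011000✓ 011101✓ 011111✓ 100000✓ 100100✓ 100111✓ 101000✓ 101001✓ 101111✓ 110000✓ 110001✓ 110011✓ 110100✓ 110101✓ 111010✓ 111011✓ 111110✓
Round 1: -00000✓ -01000✓ -01001✓ -10100✓ -10101✓ 0-0101✓ 0-1000 0-1101✓ 00-000✓ 00-001✓ 00-010✓ 00-101✓ 000-01✓ 0000-0✓ 00000-✓ 001-01✓ 0010-0✓ 0010-1✓ 00100-✓ 00101-✓ 01-101✓ 01-111✓ 0101-1✓ 01010-✓ 0111-1✓ 1-0000✓ 1-0100✓ 10-000✓ 10-111 100-00✓ 10100-✓ 11-011 110-00✓ 110-01✓ 1100-1 11000-✓ 11010-✓ 111-10 11101-
Round 2: -0-000 -0100- -1010- 0--101 00--01 00-0-0 00-00- 0010-- 01-1-1 1-0-00 110-0-
PIs = {-0-000, -0100-, -1010-, 0--101, 0-1000, 00--01, 00-0-0, 00-00-, 0010--, 01-1-1, 1-0-00, 10-111, 11-011, 110-0-, 1100-1, 111-10, 11101-}
Coverage chart:
  m0: -0-000,00-0-0,00-00-
  m1: 00--01,00-00-
  m2: 00-0-0 ←essential
  m8: -0-000,-0100-,0-1000,00-0-0,00-00-,0010--
  m9: -0100-,00--01,00-00-,0010--
  m10: 00-0-0,0010--
  m11: 0010-- ←essential
  m13: 0--101,00--01
  m20: -1010- ←essential
  m21: -1010-,0--101,01-1-1
  m23: 01-1-1 ←essential
  m29: 0--101,01-1-1
  m31: 01-1-1 ←essential
  m32: -0-000,1-0-00
  m36: 1-0-00 ←essential
  m39: 10-111 ←essential
  m40: -0-000,-0100-
  m41: -0100- ←essential
  m47: 10-111 ←essential
  m48: 1-0-00,110-0-
  m49: 110-0-,1100-1
  m51: 11-011,1100-1
  m52: -1010-,1-0-00,110-0-
  m53: -1010-,110-0-
  m58: 111-10,11101-
  m59: 11-011,11101-
  m62: 111-10 ←essential
Essential: -0100-, -1010-, 00-0-0, 0010--, 01-1-1, 1-0-00, 10-111, 111-10

8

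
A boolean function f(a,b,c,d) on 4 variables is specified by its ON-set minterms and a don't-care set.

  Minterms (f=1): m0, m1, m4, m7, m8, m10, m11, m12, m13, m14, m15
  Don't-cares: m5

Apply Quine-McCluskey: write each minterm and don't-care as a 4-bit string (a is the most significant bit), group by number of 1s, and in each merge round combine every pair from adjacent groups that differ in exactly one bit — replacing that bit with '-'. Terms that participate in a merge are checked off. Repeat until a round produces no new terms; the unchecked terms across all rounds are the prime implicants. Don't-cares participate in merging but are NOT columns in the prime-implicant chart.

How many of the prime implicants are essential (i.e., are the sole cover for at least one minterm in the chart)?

3

[col 0] 0000*, 0001*, 0100*, 0101*, 0111*, 1000*, 1010*, 1011*, 1100*, 1101*, 1110*, 1111*
[col 1] -000*, -100*, -101*, -111*, 0-00*, 0-01*, 000-*, 01-1*, 010-*, 1-00*, 1-10*, 1-11*, 10-0*, 101-*, 11-0*, 11-1*, 110-*, 111-*
[col 2] --00, -1-1, -10-, 0-0-, 1--0, 1-1-, 11--
Prime implicants: --00, -1-1, -10-, 0-0-, 1--0, 1-1-, 11--
PI chart (minterm → PIs covering it):
  0 | --00,0-0-
  1 | 0-0-  (sole → essential)
  4 | --00,-10-,0-0-
  7 | -1-1  (sole → essential)
  8 | --00,1--0
  10 | 1--0,1-1-
  11 | 1-1-  (sole → essential)
  12 | --00,-10-,1--0,11--
  13 | -1-1,-10-,11--
  14 | 1--0,1-1-,11--
  15 | -1-1,1-1-,11--
Essential prime implicants: -1-1, 0-0-, 1-1-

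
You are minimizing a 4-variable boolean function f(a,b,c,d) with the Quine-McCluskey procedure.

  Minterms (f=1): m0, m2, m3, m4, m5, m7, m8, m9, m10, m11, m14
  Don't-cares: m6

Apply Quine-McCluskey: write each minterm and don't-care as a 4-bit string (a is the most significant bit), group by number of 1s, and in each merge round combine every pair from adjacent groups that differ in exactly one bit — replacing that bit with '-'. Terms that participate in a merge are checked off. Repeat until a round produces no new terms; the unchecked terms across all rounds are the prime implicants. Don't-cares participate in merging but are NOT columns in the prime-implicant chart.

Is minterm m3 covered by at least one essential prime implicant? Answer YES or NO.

[col 0] 0000*, 0010*, 0011*, 0100*, 0101*, 0110*, 0111*, 1000*, 1001*, 1010*, 1011*, 1110*
[col 1] -000*, -010*, -011*, -110*, 0-00*, 0-10*, 0-11*, 00-0*, 001-*, 01-0*, 01-1*, 010-*, 011-*, 1-10*, 10-0*, 10-1*, 100-*, 101-*
[col 2] --10, -0-0, -01-, 0--0, 0-1-, 01--, 10--
Prime implicants: --10, -0-0, -01-, 0--0, 0-1-, 01--, 10--
PI chart (minterm → PIs covering it):
  0 | -0-0,0--0
  2 | --10,-0-0,-01-,0--0,0-1-
  3 | -01-,0-1-
  4 | 0--0,01--
  5 | 01--  (sole → essential)
  7 | 0-1-,01--
  8 | -0-0,10--
  9 | 10--  (sole → essential)
  10 | --10,-0-0,-01-,10--
  11 | -01-,10--
  14 | --10  (sole → essential)
Essential prime implicants: --10, 01--, 10--

NO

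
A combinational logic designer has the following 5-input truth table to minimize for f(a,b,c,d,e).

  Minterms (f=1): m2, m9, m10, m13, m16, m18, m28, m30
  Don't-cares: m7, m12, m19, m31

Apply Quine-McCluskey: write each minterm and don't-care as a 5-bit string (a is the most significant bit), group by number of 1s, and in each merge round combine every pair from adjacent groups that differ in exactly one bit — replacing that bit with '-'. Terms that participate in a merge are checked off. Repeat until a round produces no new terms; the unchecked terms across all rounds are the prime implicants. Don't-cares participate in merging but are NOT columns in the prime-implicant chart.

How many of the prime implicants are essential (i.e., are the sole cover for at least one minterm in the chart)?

[col 0] 00010*, 00111, 01001*, 01010*, 01100*, 01101*, 10000*, 10010*, 10011*, 11100*, 11110*, 11111*
[col 1] -0010, -1100, 0-010, 01-01, 0110-, 100-0, 1001-, 111-0, 1111-
Prime implicants: -0010, -1100, 0-010, 00111, 01-01, 0110-, 100-0, 1001-, 111-0, 1111-
PI chart (minterm → PIs covering it):
  2 | -0010,0-010
  9 | 01-01  (sole → essential)
  10 | 0-010  (sole → essential)
  13 | 01-01,0110-
  16 | 100-0  (sole → essential)
  18 | -0010,100-0,1001-
  28 | -1100,111-0
  30 | 111-0,1111-
Essential prime implicants: 0-010, 01-01, 100-0

3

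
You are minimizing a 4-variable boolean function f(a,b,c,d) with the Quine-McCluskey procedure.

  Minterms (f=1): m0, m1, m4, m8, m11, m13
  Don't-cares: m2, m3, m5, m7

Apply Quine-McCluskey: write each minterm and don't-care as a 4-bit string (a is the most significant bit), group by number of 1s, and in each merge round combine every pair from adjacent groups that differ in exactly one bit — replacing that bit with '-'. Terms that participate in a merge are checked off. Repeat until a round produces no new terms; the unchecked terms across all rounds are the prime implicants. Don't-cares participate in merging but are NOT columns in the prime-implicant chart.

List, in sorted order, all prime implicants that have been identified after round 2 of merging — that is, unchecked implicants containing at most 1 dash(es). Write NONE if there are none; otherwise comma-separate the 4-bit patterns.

[col 0] 0000*, 0001*, 0010*, 0011*, 0100*, 0101*, 0111*, 1000*, 1011*, 1101*
[col 1] -000, -011, -101, 0-00*, 0-01*, 0-11*, 00-0*, 00-1*, 000-*, 001-*, 01-1*, 010-*
[col 2] 0--1, 0-0-, 00--
Prime implicants: -000, -011, -101, 0--1, 0-0-, 00--

-000, -011, -101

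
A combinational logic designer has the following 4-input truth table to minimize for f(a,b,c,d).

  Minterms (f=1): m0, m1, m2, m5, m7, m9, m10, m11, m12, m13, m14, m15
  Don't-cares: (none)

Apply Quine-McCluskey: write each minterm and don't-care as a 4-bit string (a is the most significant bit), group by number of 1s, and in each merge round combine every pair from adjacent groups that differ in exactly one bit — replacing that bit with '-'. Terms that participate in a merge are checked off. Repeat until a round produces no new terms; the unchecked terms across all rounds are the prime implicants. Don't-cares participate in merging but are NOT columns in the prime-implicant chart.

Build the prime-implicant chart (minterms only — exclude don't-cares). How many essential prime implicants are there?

2

[col 0] 0000*, 0001*, 0010*, 0101*, 0111*, 1001*, 1010*, 1011*, 1100*, 1101*, 1110*, 1111*
[col 1] -001*, -010, -101*, -111*, 0-01*, 00-0, 000-, 01-1*, 1-01*, 1-10*, 1-11*, 10-1*, 101-*, 11-0*, 11-1*, 110-*, 111-*
[col 2] --01, -1-1, 1--1, 1-1-, 11--
Prime implicants: --01, -010, -1-1, 00-0, 000-, 1--1, 1-1-, 11--
PI chart (minterm → PIs covering it):
  0 | 00-0,000-
  1 | --01,000-
  2 | -010,00-0
  5 | --01,-1-1
  7 | -1-1  (sole → essential)
  9 | --01,1--1
  10 | -010,1-1-
  11 | 1--1,1-1-
  12 | 11--  (sole → essential)
  13 | --01,-1-1,1--1,11--
  14 | 1-1-,11--
  15 | -1-1,1--1,1-1-,11--
Essential prime implicants: -1-1, 11--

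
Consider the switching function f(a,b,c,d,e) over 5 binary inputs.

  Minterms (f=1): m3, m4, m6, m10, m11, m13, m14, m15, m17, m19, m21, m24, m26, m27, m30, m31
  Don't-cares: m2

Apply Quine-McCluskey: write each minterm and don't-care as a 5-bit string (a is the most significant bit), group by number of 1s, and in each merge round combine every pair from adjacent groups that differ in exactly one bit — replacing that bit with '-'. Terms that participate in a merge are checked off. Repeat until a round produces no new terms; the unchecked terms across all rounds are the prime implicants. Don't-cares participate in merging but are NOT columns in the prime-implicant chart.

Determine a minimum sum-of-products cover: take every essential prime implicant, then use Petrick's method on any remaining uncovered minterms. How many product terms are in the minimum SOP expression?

Round 0: 00010✓ 00011✓ 00100✓ 00110✓ 01010✓ 01011✓ 01101✓ 01110✓ 01111✓ 10001✓ 10011✓ 10101✓ 11000✓ 11010✓ 11011✓ 11110✓ 11111✓
Round 1: -0011✓ -1010✓ -1011✓ -1110✓ -1111✓ 0-010✓ 0-011✓ 0-110✓ 00-10✓ 0001-✓ 001-0 01-10✓ 01-11✓ 0101-✓ 011-1 0111-✓ 1-011✓ 10-01 100-1 11-10✓ 11-11✓ 110-0 1101-✓ 1111-✓
Round 2: --011 -1-10✓ -1-11✓ -101-✓ -111-✓ 0--10 0-01- 01-1-✓ 11-1-✓
Round 3: -1-1-
PIs = {--011, -1-1-, 0--10, 0-01-, 001-0, 011-1, 10-01, 100-1, 110-0}
Coverage chart:
  m3: --011,0-01-
  m4: 001-0 ←essential
  m6: 0--10,001-0
  m10: -1-1-,0--10,0-01-
  m11: --011,-1-1-,0-01-
  m13: 011-1 ←essential
  m14: -1-1-,0--10
  m15: -1-1-,011-1
  m17: 10-01,100-1
  m19: --011,100-1
  m21: 10-01 ←essential
  m24: 110-0 ←essential
  m26: -1-1-,110-0
  m27: --011,-1-1-
  m30: -1-1- ←essential
  m31: -1-1- ←essential
Essential: -1-1-, 001-0, 011-1, 10-01, 110-0
Petrick residual → --011
Min cover (6 terms): c'de + bd + a'b'ce' + a'bce + ab'd'e + abc'e'

6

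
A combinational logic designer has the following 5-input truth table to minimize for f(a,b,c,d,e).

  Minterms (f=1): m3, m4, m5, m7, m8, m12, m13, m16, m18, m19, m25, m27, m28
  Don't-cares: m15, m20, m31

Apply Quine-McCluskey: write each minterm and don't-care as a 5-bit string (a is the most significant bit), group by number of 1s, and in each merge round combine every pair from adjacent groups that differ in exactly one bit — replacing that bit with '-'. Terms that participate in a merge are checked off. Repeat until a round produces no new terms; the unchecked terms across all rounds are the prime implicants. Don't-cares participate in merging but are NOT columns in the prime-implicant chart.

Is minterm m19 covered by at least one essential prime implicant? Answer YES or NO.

NO

size-2^0 implicants → 00011(✓)  00100(✓)  00101(✓)  00111(✓)  01000(✓)  01100(✓)  01101(✓)  01111(✓)  10000(✓)  10010(✓)  10011(✓)  10100(✓)  11001(✓)  11011(✓)  11100(✓)  11111(✓)
size-2^1 implicants → -0011  -0100(✓)  -1100(✓)  -1111  0-100(✓)  0-101(✓)  0-111(✓)  00-11  001-1(✓)  0010-(✓)  01-00  011-1(✓)  0110-(✓)  1-011  1-100(✓)  10-00  100-0  1001-  11-11  110-1
size-2^2 implicants → --100  0-1-1  0-10-
Unchecked terms (primes): --100, -0011, -1111, 0-1-1, 0-10-, 00-11, 01-00, 1-011, 10-00, 100-0, 1001-, 11-11, 110-1
Minterm coverage:
  m3 ⊆ -0011,00-11
  m4 ⊆ --100,0-10-
  m5 ⊆ 0-1-1,0-10-
  m7 ⊆ 0-1-1,00-11
  m8 ⊆ 01-00 [E]
  m12 ⊆ --100,0-10-,01-00
  m13 ⊆ 0-1-1,0-10-
  m16 ⊆ 10-00,100-0
  m18 ⊆ 100-0,1001-
  m19 ⊆ -0011,1-011,1001-
  m25 ⊆ 110-1 [E]
  m27 ⊆ 1-011,11-11,110-1
  m28 ⊆ --100 [E]
E = {--100, 01-00, 110-1}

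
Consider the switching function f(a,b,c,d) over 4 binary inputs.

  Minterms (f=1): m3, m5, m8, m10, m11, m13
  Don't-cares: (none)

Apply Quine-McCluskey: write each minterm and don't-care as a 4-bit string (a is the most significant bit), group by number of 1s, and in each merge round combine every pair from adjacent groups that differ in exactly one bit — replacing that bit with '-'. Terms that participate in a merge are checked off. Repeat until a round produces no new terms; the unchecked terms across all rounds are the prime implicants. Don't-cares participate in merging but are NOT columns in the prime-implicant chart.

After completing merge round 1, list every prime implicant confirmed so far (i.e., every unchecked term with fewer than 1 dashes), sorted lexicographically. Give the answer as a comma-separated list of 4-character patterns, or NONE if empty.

[col 0] 0011*, 0101*, 1000*, 1010*, 1011*, 1101*
[col 1] -011, -101, 10-0, 101-
Prime implicants: -011, -101, 10-0, 101-

NONE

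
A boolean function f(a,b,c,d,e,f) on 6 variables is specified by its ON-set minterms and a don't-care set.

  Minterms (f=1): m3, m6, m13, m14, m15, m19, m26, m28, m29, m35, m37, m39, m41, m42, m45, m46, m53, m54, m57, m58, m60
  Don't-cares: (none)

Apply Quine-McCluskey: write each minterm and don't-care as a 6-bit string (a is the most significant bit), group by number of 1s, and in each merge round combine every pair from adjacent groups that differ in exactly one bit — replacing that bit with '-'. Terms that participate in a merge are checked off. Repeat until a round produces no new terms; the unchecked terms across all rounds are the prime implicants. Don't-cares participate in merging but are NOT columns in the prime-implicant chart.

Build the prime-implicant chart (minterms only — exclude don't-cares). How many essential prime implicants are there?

7

size-2^0 implicants → 000011(✓)  000110(✓)  001101(✓)  001110(✓)  001111(✓)  010011(✓)  011010(✓)  011100(✓)  011101(✓)  100011(✓)  100101(✓)  100111(✓)  101001(✓)  101010(✓)  101101(✓)  101110(✓)  110101(✓)  110110  111001(✓)  111010(✓)  111100(✓)
size-2^1 implicants → -00011  -01101  -01110  -11010  -11100  0-0011  0-1101  00-110  0011-1  00111-  01110-  1-0101  1-1001  1-1010  10-101  100-11  1001-1  101-01  101-10
Unchecked terms (primes): -00011, -01101, -01110, -11010, -11100, 0-0011, 0-1101, 00-110, 0011-1, 00111-, 01110-, 1-0101, 1-1001, 1-1010, 10-101, 100-11, 1001-1, 101-01, 101-10, 110110
Minterm coverage:
  m3 ⊆ -00011,0-0011
  m6 ⊆ 00-110 [E]
  m13 ⊆ -01101,0-1101,0011-1
  m14 ⊆ -01110,00-110,00111-
  m15 ⊆ 0011-1,00111-
  m19 ⊆ 0-0011 [E]
  m26 ⊆ -11010 [E]
  m28 ⊆ -11100,01110-
  m29 ⊆ 0-1101,01110-
  m35 ⊆ -00011,100-11
  m37 ⊆ 1-0101,10-101,1001-1
  m39 ⊆ 100-11,1001-1
  m41 ⊆ 1-1001,101-01
  m42 ⊆ 1-1010,101-10
  m45 ⊆ -01101,10-101,101-01
  m46 ⊆ -01110,101-10
  m53 ⊆ 1-0101 [E]
  m54 ⊆ 110110 [E]
  m57 ⊆ 1-1001 [E]
  m58 ⊆ -11010,1-1010
  m60 ⊆ -11100 [E]
E = {-11010, -11100, 0-0011, 00-110, 1-0101, 1-1001, 110110}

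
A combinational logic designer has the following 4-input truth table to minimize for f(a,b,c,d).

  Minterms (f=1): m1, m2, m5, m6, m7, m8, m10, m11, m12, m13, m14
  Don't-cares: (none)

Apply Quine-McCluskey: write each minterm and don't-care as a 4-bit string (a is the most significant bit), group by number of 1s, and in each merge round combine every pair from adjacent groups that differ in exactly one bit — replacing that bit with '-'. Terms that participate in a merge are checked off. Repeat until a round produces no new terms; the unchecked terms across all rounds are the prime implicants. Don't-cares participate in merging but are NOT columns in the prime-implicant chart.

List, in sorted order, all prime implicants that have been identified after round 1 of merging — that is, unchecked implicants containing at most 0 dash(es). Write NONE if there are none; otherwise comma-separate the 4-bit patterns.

Round 0: 0001✓ 0010✓ 0101✓ 0110✓ 0111✓ 1000✓ 1010✓ 1011✓ 1100✓ 1101✓ 1110✓
Round 1: -010✓ -101 -110✓ 0-01 0-10✓ 01-1 011- 1-00✓ 1-10✓ 10-0✓ 101- 11-0✓ 110-
Round 2: --10 1--0
PIs = {--10, -101, 0-01, 01-1, 011-, 1--0, 101-, 110-}

NONE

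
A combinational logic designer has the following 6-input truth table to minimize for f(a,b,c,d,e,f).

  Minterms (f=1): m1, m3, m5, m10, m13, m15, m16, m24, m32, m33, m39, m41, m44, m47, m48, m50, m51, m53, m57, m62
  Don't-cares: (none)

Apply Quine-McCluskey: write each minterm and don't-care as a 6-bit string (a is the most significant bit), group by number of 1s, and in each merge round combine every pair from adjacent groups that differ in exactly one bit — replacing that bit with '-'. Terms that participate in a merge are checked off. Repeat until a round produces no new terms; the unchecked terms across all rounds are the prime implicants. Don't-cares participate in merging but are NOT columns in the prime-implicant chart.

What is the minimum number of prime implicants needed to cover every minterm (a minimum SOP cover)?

size-2^0 implicants → 000001(✓)  000011(✓)  000101(✓)  001010  001101(✓)  001111(✓)  010000(✓)  011000(✓)  100000(✓)  100001(✓)  100111(✓)  101001(✓)  101100  101111(✓)  110000(✓)  110010(✓)  110011(✓)  110101  111001(✓)  111110
size-2^1 implicants → -00001  -01111  -10000  00-101  000-01  0000-1  0011-1  01-000  1-0000  1-1001  10-001  10-111  10000-  1100-0  11001-
Unchecked terms (primes): -00001, -01111, -10000, 00-101, 000-01, 0000-1, 001010, 0011-1, 01-000, 1-0000, 1-1001, 10-001, 10-111, 10000-, 101100, 1100-0, 11001-, 110101, 111110
Minterm coverage:
  m1 ⊆ -00001,000-01,0000-1
  m3 ⊆ 0000-1 [E]
  m5 ⊆ 00-101,000-01
  m10 ⊆ 001010 [E]
  m13 ⊆ 00-101,0011-1
  m15 ⊆ -01111,0011-1
  m16 ⊆ -10000,01-000
  m24 ⊆ 01-000 [E]
  m32 ⊆ 1-0000,10000-
  m33 ⊆ -00001,10-001,10000-
  m39 ⊆ 10-111 [E]
  m41 ⊆ 1-1001,10-001
  m44 ⊆ 101100 [E]
  m47 ⊆ -01111,10-111
  m48 ⊆ -10000,1-0000,1100-0
  m50 ⊆ 1100-0,11001-
  m51 ⊆ 11001- [E]
  m53 ⊆ 110101 [E]
  m57 ⊆ 1-1001 [E]
  m62 ⊆ 111110 [E]
E = {0000-1, 001010, 01-000, 1-1001, 10-111, 101100, 11001-, 110101, 111110}
Petrick residual → -00001, -01111, 00-101, 1-0000
Cover = b'c'd'e'f + b'cdef + a'b'de'f + a'b'c'd'f + a'b'cd'ef' + a'bd'e'f' + ac'd'e'f' + acd'e'f + ab'def + ab'cde'f' + abc'd'e + abc'de'f + abcdef'  |cover|=13

13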